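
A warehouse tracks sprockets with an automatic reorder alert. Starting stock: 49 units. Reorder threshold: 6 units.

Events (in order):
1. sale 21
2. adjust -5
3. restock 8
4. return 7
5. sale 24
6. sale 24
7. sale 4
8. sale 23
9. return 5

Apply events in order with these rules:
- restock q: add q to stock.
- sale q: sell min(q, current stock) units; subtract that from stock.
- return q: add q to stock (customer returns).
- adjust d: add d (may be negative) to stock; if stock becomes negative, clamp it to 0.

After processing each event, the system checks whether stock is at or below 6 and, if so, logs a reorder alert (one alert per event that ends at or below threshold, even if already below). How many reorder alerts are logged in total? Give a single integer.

Answer: 4

Derivation:
Processing events:
Start: stock = 49
  Event 1 (sale 21): sell min(21,49)=21. stock: 49 - 21 = 28. total_sold = 21
  Event 2 (adjust -5): 28 + -5 = 23
  Event 3 (restock 8): 23 + 8 = 31
  Event 4 (return 7): 31 + 7 = 38
  Event 5 (sale 24): sell min(24,38)=24. stock: 38 - 24 = 14. total_sold = 45
  Event 6 (sale 24): sell min(24,14)=14. stock: 14 - 14 = 0. total_sold = 59
  Event 7 (sale 4): sell min(4,0)=0. stock: 0 - 0 = 0. total_sold = 59
  Event 8 (sale 23): sell min(23,0)=0. stock: 0 - 0 = 0. total_sold = 59
  Event 9 (return 5): 0 + 5 = 5
Final: stock = 5, total_sold = 59

Checking against threshold 6:
  After event 1: stock=28 > 6
  After event 2: stock=23 > 6
  After event 3: stock=31 > 6
  After event 4: stock=38 > 6
  After event 5: stock=14 > 6
  After event 6: stock=0 <= 6 -> ALERT
  After event 7: stock=0 <= 6 -> ALERT
  After event 8: stock=0 <= 6 -> ALERT
  After event 9: stock=5 <= 6 -> ALERT
Alert events: [6, 7, 8, 9]. Count = 4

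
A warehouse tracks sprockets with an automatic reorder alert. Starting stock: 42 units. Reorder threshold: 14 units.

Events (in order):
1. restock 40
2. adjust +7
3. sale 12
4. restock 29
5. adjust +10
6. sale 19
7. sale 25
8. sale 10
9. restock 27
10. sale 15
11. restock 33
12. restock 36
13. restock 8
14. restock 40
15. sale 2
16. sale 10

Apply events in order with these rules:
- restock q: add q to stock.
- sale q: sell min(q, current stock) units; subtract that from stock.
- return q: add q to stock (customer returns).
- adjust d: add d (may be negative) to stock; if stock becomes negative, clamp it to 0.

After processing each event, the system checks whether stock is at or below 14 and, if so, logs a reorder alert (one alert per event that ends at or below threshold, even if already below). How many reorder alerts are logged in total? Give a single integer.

Answer: 0

Derivation:
Processing events:
Start: stock = 42
  Event 1 (restock 40): 42 + 40 = 82
  Event 2 (adjust +7): 82 + 7 = 89
  Event 3 (sale 12): sell min(12,89)=12. stock: 89 - 12 = 77. total_sold = 12
  Event 4 (restock 29): 77 + 29 = 106
  Event 5 (adjust +10): 106 + 10 = 116
  Event 6 (sale 19): sell min(19,116)=19. stock: 116 - 19 = 97. total_sold = 31
  Event 7 (sale 25): sell min(25,97)=25. stock: 97 - 25 = 72. total_sold = 56
  Event 8 (sale 10): sell min(10,72)=10. stock: 72 - 10 = 62. total_sold = 66
  Event 9 (restock 27): 62 + 27 = 89
  Event 10 (sale 15): sell min(15,89)=15. stock: 89 - 15 = 74. total_sold = 81
  Event 11 (restock 33): 74 + 33 = 107
  Event 12 (restock 36): 107 + 36 = 143
  Event 13 (restock 8): 143 + 8 = 151
  Event 14 (restock 40): 151 + 40 = 191
  Event 15 (sale 2): sell min(2,191)=2. stock: 191 - 2 = 189. total_sold = 83
  Event 16 (sale 10): sell min(10,189)=10. stock: 189 - 10 = 179. total_sold = 93
Final: stock = 179, total_sold = 93

Checking against threshold 14:
  After event 1: stock=82 > 14
  After event 2: stock=89 > 14
  After event 3: stock=77 > 14
  After event 4: stock=106 > 14
  After event 5: stock=116 > 14
  After event 6: stock=97 > 14
  After event 7: stock=72 > 14
  After event 8: stock=62 > 14
  After event 9: stock=89 > 14
  After event 10: stock=74 > 14
  After event 11: stock=107 > 14
  After event 12: stock=143 > 14
  After event 13: stock=151 > 14
  After event 14: stock=191 > 14
  After event 15: stock=189 > 14
  After event 16: stock=179 > 14
Alert events: []. Count = 0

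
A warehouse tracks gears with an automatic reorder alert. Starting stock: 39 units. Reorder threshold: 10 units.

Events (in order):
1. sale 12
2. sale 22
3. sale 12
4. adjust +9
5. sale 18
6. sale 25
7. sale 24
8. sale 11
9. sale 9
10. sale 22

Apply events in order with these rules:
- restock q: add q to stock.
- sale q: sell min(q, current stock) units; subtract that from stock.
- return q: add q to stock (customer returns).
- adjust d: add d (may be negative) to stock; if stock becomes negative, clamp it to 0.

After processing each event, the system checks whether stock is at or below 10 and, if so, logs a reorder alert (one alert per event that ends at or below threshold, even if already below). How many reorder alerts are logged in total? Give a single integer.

Processing events:
Start: stock = 39
  Event 1 (sale 12): sell min(12,39)=12. stock: 39 - 12 = 27. total_sold = 12
  Event 2 (sale 22): sell min(22,27)=22. stock: 27 - 22 = 5. total_sold = 34
  Event 3 (sale 12): sell min(12,5)=5. stock: 5 - 5 = 0. total_sold = 39
  Event 4 (adjust +9): 0 + 9 = 9
  Event 5 (sale 18): sell min(18,9)=9. stock: 9 - 9 = 0. total_sold = 48
  Event 6 (sale 25): sell min(25,0)=0. stock: 0 - 0 = 0. total_sold = 48
  Event 7 (sale 24): sell min(24,0)=0. stock: 0 - 0 = 0. total_sold = 48
  Event 8 (sale 11): sell min(11,0)=0. stock: 0 - 0 = 0. total_sold = 48
  Event 9 (sale 9): sell min(9,0)=0. stock: 0 - 0 = 0. total_sold = 48
  Event 10 (sale 22): sell min(22,0)=0. stock: 0 - 0 = 0. total_sold = 48
Final: stock = 0, total_sold = 48

Checking against threshold 10:
  After event 1: stock=27 > 10
  After event 2: stock=5 <= 10 -> ALERT
  After event 3: stock=0 <= 10 -> ALERT
  After event 4: stock=9 <= 10 -> ALERT
  After event 5: stock=0 <= 10 -> ALERT
  After event 6: stock=0 <= 10 -> ALERT
  After event 7: stock=0 <= 10 -> ALERT
  After event 8: stock=0 <= 10 -> ALERT
  After event 9: stock=0 <= 10 -> ALERT
  After event 10: stock=0 <= 10 -> ALERT
Alert events: [2, 3, 4, 5, 6, 7, 8, 9, 10]. Count = 9

Answer: 9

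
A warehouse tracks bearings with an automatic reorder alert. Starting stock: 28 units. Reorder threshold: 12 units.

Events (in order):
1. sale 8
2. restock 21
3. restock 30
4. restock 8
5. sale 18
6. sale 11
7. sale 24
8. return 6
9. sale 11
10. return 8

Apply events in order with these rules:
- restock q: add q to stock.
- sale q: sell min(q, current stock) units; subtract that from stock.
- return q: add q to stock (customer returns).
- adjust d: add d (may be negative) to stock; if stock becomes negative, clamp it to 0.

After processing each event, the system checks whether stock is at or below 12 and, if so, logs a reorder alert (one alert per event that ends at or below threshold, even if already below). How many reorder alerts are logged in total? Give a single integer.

Processing events:
Start: stock = 28
  Event 1 (sale 8): sell min(8,28)=8. stock: 28 - 8 = 20. total_sold = 8
  Event 2 (restock 21): 20 + 21 = 41
  Event 3 (restock 30): 41 + 30 = 71
  Event 4 (restock 8): 71 + 8 = 79
  Event 5 (sale 18): sell min(18,79)=18. stock: 79 - 18 = 61. total_sold = 26
  Event 6 (sale 11): sell min(11,61)=11. stock: 61 - 11 = 50. total_sold = 37
  Event 7 (sale 24): sell min(24,50)=24. stock: 50 - 24 = 26. total_sold = 61
  Event 8 (return 6): 26 + 6 = 32
  Event 9 (sale 11): sell min(11,32)=11. stock: 32 - 11 = 21. total_sold = 72
  Event 10 (return 8): 21 + 8 = 29
Final: stock = 29, total_sold = 72

Checking against threshold 12:
  After event 1: stock=20 > 12
  After event 2: stock=41 > 12
  After event 3: stock=71 > 12
  After event 4: stock=79 > 12
  After event 5: stock=61 > 12
  After event 6: stock=50 > 12
  After event 7: stock=26 > 12
  After event 8: stock=32 > 12
  After event 9: stock=21 > 12
  After event 10: stock=29 > 12
Alert events: []. Count = 0

Answer: 0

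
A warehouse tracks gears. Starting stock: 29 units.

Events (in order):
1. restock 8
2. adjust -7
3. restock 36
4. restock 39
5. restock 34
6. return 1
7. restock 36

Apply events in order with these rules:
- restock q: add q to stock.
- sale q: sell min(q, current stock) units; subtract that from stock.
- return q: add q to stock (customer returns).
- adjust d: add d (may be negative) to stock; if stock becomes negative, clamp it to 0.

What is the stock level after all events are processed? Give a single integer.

Answer: 176

Derivation:
Processing events:
Start: stock = 29
  Event 1 (restock 8): 29 + 8 = 37
  Event 2 (adjust -7): 37 + -7 = 30
  Event 3 (restock 36): 30 + 36 = 66
  Event 4 (restock 39): 66 + 39 = 105
  Event 5 (restock 34): 105 + 34 = 139
  Event 6 (return 1): 139 + 1 = 140
  Event 7 (restock 36): 140 + 36 = 176
Final: stock = 176, total_sold = 0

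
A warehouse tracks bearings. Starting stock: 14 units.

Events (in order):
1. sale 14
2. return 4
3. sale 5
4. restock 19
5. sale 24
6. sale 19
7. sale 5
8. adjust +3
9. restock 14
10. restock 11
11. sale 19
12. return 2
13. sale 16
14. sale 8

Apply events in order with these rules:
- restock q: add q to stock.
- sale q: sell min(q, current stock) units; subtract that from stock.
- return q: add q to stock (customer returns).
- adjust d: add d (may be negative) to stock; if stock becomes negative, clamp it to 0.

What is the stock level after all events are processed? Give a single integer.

Answer: 0

Derivation:
Processing events:
Start: stock = 14
  Event 1 (sale 14): sell min(14,14)=14. stock: 14 - 14 = 0. total_sold = 14
  Event 2 (return 4): 0 + 4 = 4
  Event 3 (sale 5): sell min(5,4)=4. stock: 4 - 4 = 0. total_sold = 18
  Event 4 (restock 19): 0 + 19 = 19
  Event 5 (sale 24): sell min(24,19)=19. stock: 19 - 19 = 0. total_sold = 37
  Event 6 (sale 19): sell min(19,0)=0. stock: 0 - 0 = 0. total_sold = 37
  Event 7 (sale 5): sell min(5,0)=0. stock: 0 - 0 = 0. total_sold = 37
  Event 8 (adjust +3): 0 + 3 = 3
  Event 9 (restock 14): 3 + 14 = 17
  Event 10 (restock 11): 17 + 11 = 28
  Event 11 (sale 19): sell min(19,28)=19. stock: 28 - 19 = 9. total_sold = 56
  Event 12 (return 2): 9 + 2 = 11
  Event 13 (sale 16): sell min(16,11)=11. stock: 11 - 11 = 0. total_sold = 67
  Event 14 (sale 8): sell min(8,0)=0. stock: 0 - 0 = 0. total_sold = 67
Final: stock = 0, total_sold = 67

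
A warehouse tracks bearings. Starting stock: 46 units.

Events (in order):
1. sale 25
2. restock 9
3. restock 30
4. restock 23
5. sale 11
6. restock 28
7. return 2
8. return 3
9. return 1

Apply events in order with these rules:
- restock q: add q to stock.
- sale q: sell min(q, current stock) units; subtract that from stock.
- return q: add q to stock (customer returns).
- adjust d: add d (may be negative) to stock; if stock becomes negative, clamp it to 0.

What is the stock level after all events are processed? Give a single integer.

Answer: 106

Derivation:
Processing events:
Start: stock = 46
  Event 1 (sale 25): sell min(25,46)=25. stock: 46 - 25 = 21. total_sold = 25
  Event 2 (restock 9): 21 + 9 = 30
  Event 3 (restock 30): 30 + 30 = 60
  Event 4 (restock 23): 60 + 23 = 83
  Event 5 (sale 11): sell min(11,83)=11. stock: 83 - 11 = 72. total_sold = 36
  Event 6 (restock 28): 72 + 28 = 100
  Event 7 (return 2): 100 + 2 = 102
  Event 8 (return 3): 102 + 3 = 105
  Event 9 (return 1): 105 + 1 = 106
Final: stock = 106, total_sold = 36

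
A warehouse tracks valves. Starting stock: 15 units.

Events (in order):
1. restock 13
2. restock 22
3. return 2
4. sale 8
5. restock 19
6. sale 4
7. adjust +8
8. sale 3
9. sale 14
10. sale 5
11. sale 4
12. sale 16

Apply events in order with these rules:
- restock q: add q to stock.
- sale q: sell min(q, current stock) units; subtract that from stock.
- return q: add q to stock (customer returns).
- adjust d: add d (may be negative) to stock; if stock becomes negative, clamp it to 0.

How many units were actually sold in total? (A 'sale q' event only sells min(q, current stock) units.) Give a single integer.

Answer: 54

Derivation:
Processing events:
Start: stock = 15
  Event 1 (restock 13): 15 + 13 = 28
  Event 2 (restock 22): 28 + 22 = 50
  Event 3 (return 2): 50 + 2 = 52
  Event 4 (sale 8): sell min(8,52)=8. stock: 52 - 8 = 44. total_sold = 8
  Event 5 (restock 19): 44 + 19 = 63
  Event 6 (sale 4): sell min(4,63)=4. stock: 63 - 4 = 59. total_sold = 12
  Event 7 (adjust +8): 59 + 8 = 67
  Event 8 (sale 3): sell min(3,67)=3. stock: 67 - 3 = 64. total_sold = 15
  Event 9 (sale 14): sell min(14,64)=14. stock: 64 - 14 = 50. total_sold = 29
  Event 10 (sale 5): sell min(5,50)=5. stock: 50 - 5 = 45. total_sold = 34
  Event 11 (sale 4): sell min(4,45)=4. stock: 45 - 4 = 41. total_sold = 38
  Event 12 (sale 16): sell min(16,41)=16. stock: 41 - 16 = 25. total_sold = 54
Final: stock = 25, total_sold = 54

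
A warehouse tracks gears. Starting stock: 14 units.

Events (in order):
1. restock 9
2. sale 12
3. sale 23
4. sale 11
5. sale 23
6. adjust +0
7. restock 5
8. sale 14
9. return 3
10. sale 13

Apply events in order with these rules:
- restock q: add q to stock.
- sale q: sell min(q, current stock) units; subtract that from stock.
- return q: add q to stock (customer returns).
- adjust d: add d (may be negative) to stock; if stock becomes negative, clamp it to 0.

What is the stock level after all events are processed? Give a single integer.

Answer: 0

Derivation:
Processing events:
Start: stock = 14
  Event 1 (restock 9): 14 + 9 = 23
  Event 2 (sale 12): sell min(12,23)=12. stock: 23 - 12 = 11. total_sold = 12
  Event 3 (sale 23): sell min(23,11)=11. stock: 11 - 11 = 0. total_sold = 23
  Event 4 (sale 11): sell min(11,0)=0. stock: 0 - 0 = 0. total_sold = 23
  Event 5 (sale 23): sell min(23,0)=0. stock: 0 - 0 = 0. total_sold = 23
  Event 6 (adjust +0): 0 + 0 = 0
  Event 7 (restock 5): 0 + 5 = 5
  Event 8 (sale 14): sell min(14,5)=5. stock: 5 - 5 = 0. total_sold = 28
  Event 9 (return 3): 0 + 3 = 3
  Event 10 (sale 13): sell min(13,3)=3. stock: 3 - 3 = 0. total_sold = 31
Final: stock = 0, total_sold = 31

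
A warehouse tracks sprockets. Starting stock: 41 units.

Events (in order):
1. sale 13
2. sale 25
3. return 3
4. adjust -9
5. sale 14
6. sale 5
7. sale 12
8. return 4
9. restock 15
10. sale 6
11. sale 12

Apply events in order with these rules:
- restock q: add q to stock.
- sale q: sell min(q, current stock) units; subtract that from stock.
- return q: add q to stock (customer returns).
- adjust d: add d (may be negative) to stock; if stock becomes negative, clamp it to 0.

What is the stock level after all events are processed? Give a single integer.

Answer: 1

Derivation:
Processing events:
Start: stock = 41
  Event 1 (sale 13): sell min(13,41)=13. stock: 41 - 13 = 28. total_sold = 13
  Event 2 (sale 25): sell min(25,28)=25. stock: 28 - 25 = 3. total_sold = 38
  Event 3 (return 3): 3 + 3 = 6
  Event 4 (adjust -9): 6 + -9 = 0 (clamped to 0)
  Event 5 (sale 14): sell min(14,0)=0. stock: 0 - 0 = 0. total_sold = 38
  Event 6 (sale 5): sell min(5,0)=0. stock: 0 - 0 = 0. total_sold = 38
  Event 7 (sale 12): sell min(12,0)=0. stock: 0 - 0 = 0. total_sold = 38
  Event 8 (return 4): 0 + 4 = 4
  Event 9 (restock 15): 4 + 15 = 19
  Event 10 (sale 6): sell min(6,19)=6. stock: 19 - 6 = 13. total_sold = 44
  Event 11 (sale 12): sell min(12,13)=12. stock: 13 - 12 = 1. total_sold = 56
Final: stock = 1, total_sold = 56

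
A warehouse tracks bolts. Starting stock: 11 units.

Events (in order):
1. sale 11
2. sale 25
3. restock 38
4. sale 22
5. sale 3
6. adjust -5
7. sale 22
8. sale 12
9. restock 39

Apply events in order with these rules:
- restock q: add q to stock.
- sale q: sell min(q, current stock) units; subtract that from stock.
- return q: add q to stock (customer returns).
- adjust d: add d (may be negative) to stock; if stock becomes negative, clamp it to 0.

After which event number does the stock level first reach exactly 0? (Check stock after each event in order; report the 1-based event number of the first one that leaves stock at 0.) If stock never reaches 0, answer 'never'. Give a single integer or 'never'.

Processing events:
Start: stock = 11
  Event 1 (sale 11): sell min(11,11)=11. stock: 11 - 11 = 0. total_sold = 11
  Event 2 (sale 25): sell min(25,0)=0. stock: 0 - 0 = 0. total_sold = 11
  Event 3 (restock 38): 0 + 38 = 38
  Event 4 (sale 22): sell min(22,38)=22. stock: 38 - 22 = 16. total_sold = 33
  Event 5 (sale 3): sell min(3,16)=3. stock: 16 - 3 = 13. total_sold = 36
  Event 6 (adjust -5): 13 + -5 = 8
  Event 7 (sale 22): sell min(22,8)=8. stock: 8 - 8 = 0. total_sold = 44
  Event 8 (sale 12): sell min(12,0)=0. stock: 0 - 0 = 0. total_sold = 44
  Event 9 (restock 39): 0 + 39 = 39
Final: stock = 39, total_sold = 44

First zero at event 1.

Answer: 1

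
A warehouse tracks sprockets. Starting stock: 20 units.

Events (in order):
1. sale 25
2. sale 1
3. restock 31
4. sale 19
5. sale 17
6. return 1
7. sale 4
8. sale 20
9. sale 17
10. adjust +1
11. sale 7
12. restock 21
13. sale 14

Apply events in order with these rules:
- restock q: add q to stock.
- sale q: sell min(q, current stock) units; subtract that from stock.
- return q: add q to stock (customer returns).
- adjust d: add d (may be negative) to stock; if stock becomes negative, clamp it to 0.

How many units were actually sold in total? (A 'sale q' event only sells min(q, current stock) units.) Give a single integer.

Answer: 67

Derivation:
Processing events:
Start: stock = 20
  Event 1 (sale 25): sell min(25,20)=20. stock: 20 - 20 = 0. total_sold = 20
  Event 2 (sale 1): sell min(1,0)=0. stock: 0 - 0 = 0. total_sold = 20
  Event 3 (restock 31): 0 + 31 = 31
  Event 4 (sale 19): sell min(19,31)=19. stock: 31 - 19 = 12. total_sold = 39
  Event 5 (sale 17): sell min(17,12)=12. stock: 12 - 12 = 0. total_sold = 51
  Event 6 (return 1): 0 + 1 = 1
  Event 7 (sale 4): sell min(4,1)=1. stock: 1 - 1 = 0. total_sold = 52
  Event 8 (sale 20): sell min(20,0)=0. stock: 0 - 0 = 0. total_sold = 52
  Event 9 (sale 17): sell min(17,0)=0. stock: 0 - 0 = 0. total_sold = 52
  Event 10 (adjust +1): 0 + 1 = 1
  Event 11 (sale 7): sell min(7,1)=1. stock: 1 - 1 = 0. total_sold = 53
  Event 12 (restock 21): 0 + 21 = 21
  Event 13 (sale 14): sell min(14,21)=14. stock: 21 - 14 = 7. total_sold = 67
Final: stock = 7, total_sold = 67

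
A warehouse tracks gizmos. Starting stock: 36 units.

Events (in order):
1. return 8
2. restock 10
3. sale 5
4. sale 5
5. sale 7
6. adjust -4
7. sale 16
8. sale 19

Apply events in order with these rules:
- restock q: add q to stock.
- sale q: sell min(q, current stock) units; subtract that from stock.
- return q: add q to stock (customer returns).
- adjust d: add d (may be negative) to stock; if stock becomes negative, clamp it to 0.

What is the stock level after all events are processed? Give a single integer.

Processing events:
Start: stock = 36
  Event 1 (return 8): 36 + 8 = 44
  Event 2 (restock 10): 44 + 10 = 54
  Event 3 (sale 5): sell min(5,54)=5. stock: 54 - 5 = 49. total_sold = 5
  Event 4 (sale 5): sell min(5,49)=5. stock: 49 - 5 = 44. total_sold = 10
  Event 5 (sale 7): sell min(7,44)=7. stock: 44 - 7 = 37. total_sold = 17
  Event 6 (adjust -4): 37 + -4 = 33
  Event 7 (sale 16): sell min(16,33)=16. stock: 33 - 16 = 17. total_sold = 33
  Event 8 (sale 19): sell min(19,17)=17. stock: 17 - 17 = 0. total_sold = 50
Final: stock = 0, total_sold = 50

Answer: 0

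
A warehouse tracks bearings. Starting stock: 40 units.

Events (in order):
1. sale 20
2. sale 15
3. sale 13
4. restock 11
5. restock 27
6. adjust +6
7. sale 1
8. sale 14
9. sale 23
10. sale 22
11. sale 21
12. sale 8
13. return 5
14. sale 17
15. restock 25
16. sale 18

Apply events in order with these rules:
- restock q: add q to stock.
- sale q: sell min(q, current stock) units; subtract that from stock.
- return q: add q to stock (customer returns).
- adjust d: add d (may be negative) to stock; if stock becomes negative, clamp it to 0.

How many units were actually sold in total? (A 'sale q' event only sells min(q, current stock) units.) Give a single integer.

Processing events:
Start: stock = 40
  Event 1 (sale 20): sell min(20,40)=20. stock: 40 - 20 = 20. total_sold = 20
  Event 2 (sale 15): sell min(15,20)=15. stock: 20 - 15 = 5. total_sold = 35
  Event 3 (sale 13): sell min(13,5)=5. stock: 5 - 5 = 0. total_sold = 40
  Event 4 (restock 11): 0 + 11 = 11
  Event 5 (restock 27): 11 + 27 = 38
  Event 6 (adjust +6): 38 + 6 = 44
  Event 7 (sale 1): sell min(1,44)=1. stock: 44 - 1 = 43. total_sold = 41
  Event 8 (sale 14): sell min(14,43)=14. stock: 43 - 14 = 29. total_sold = 55
  Event 9 (sale 23): sell min(23,29)=23. stock: 29 - 23 = 6. total_sold = 78
  Event 10 (sale 22): sell min(22,6)=6. stock: 6 - 6 = 0. total_sold = 84
  Event 11 (sale 21): sell min(21,0)=0. stock: 0 - 0 = 0. total_sold = 84
  Event 12 (sale 8): sell min(8,0)=0. stock: 0 - 0 = 0. total_sold = 84
  Event 13 (return 5): 0 + 5 = 5
  Event 14 (sale 17): sell min(17,5)=5. stock: 5 - 5 = 0. total_sold = 89
  Event 15 (restock 25): 0 + 25 = 25
  Event 16 (sale 18): sell min(18,25)=18. stock: 25 - 18 = 7. total_sold = 107
Final: stock = 7, total_sold = 107

Answer: 107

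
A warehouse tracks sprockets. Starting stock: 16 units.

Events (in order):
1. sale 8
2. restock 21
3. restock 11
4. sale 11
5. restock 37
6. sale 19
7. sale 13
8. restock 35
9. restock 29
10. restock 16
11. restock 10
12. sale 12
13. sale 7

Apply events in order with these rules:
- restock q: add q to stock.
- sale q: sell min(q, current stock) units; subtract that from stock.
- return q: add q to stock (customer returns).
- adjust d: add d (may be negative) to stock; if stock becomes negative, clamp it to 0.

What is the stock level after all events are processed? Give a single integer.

Answer: 105

Derivation:
Processing events:
Start: stock = 16
  Event 1 (sale 8): sell min(8,16)=8. stock: 16 - 8 = 8. total_sold = 8
  Event 2 (restock 21): 8 + 21 = 29
  Event 3 (restock 11): 29 + 11 = 40
  Event 4 (sale 11): sell min(11,40)=11. stock: 40 - 11 = 29. total_sold = 19
  Event 5 (restock 37): 29 + 37 = 66
  Event 6 (sale 19): sell min(19,66)=19. stock: 66 - 19 = 47. total_sold = 38
  Event 7 (sale 13): sell min(13,47)=13. stock: 47 - 13 = 34. total_sold = 51
  Event 8 (restock 35): 34 + 35 = 69
  Event 9 (restock 29): 69 + 29 = 98
  Event 10 (restock 16): 98 + 16 = 114
  Event 11 (restock 10): 114 + 10 = 124
  Event 12 (sale 12): sell min(12,124)=12. stock: 124 - 12 = 112. total_sold = 63
  Event 13 (sale 7): sell min(7,112)=7. stock: 112 - 7 = 105. total_sold = 70
Final: stock = 105, total_sold = 70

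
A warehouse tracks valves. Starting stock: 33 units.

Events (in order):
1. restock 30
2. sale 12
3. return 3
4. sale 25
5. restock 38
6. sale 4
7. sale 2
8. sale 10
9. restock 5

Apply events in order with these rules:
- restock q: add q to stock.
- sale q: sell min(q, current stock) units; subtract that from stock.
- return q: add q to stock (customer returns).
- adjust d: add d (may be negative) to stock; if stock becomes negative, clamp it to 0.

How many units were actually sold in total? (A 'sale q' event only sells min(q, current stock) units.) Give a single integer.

Answer: 53

Derivation:
Processing events:
Start: stock = 33
  Event 1 (restock 30): 33 + 30 = 63
  Event 2 (sale 12): sell min(12,63)=12. stock: 63 - 12 = 51. total_sold = 12
  Event 3 (return 3): 51 + 3 = 54
  Event 4 (sale 25): sell min(25,54)=25. stock: 54 - 25 = 29. total_sold = 37
  Event 5 (restock 38): 29 + 38 = 67
  Event 6 (sale 4): sell min(4,67)=4. stock: 67 - 4 = 63. total_sold = 41
  Event 7 (sale 2): sell min(2,63)=2. stock: 63 - 2 = 61. total_sold = 43
  Event 8 (sale 10): sell min(10,61)=10. stock: 61 - 10 = 51. total_sold = 53
  Event 9 (restock 5): 51 + 5 = 56
Final: stock = 56, total_sold = 53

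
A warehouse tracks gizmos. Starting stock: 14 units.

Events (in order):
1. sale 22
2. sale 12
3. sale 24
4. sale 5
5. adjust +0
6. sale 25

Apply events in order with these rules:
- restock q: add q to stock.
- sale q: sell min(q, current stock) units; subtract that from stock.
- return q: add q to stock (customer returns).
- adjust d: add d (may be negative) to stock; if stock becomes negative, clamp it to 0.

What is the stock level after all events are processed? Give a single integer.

Answer: 0

Derivation:
Processing events:
Start: stock = 14
  Event 1 (sale 22): sell min(22,14)=14. stock: 14 - 14 = 0. total_sold = 14
  Event 2 (sale 12): sell min(12,0)=0. stock: 0 - 0 = 0. total_sold = 14
  Event 3 (sale 24): sell min(24,0)=0. stock: 0 - 0 = 0. total_sold = 14
  Event 4 (sale 5): sell min(5,0)=0. stock: 0 - 0 = 0. total_sold = 14
  Event 5 (adjust +0): 0 + 0 = 0
  Event 6 (sale 25): sell min(25,0)=0. stock: 0 - 0 = 0. total_sold = 14
Final: stock = 0, total_sold = 14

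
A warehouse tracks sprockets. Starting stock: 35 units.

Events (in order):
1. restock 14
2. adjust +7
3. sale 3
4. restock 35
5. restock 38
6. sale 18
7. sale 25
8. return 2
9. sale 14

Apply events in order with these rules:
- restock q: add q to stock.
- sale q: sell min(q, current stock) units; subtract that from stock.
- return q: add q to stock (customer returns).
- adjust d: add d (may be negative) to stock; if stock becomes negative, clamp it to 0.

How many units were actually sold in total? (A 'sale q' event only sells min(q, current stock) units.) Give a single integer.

Processing events:
Start: stock = 35
  Event 1 (restock 14): 35 + 14 = 49
  Event 2 (adjust +7): 49 + 7 = 56
  Event 3 (sale 3): sell min(3,56)=3. stock: 56 - 3 = 53. total_sold = 3
  Event 4 (restock 35): 53 + 35 = 88
  Event 5 (restock 38): 88 + 38 = 126
  Event 6 (sale 18): sell min(18,126)=18. stock: 126 - 18 = 108. total_sold = 21
  Event 7 (sale 25): sell min(25,108)=25. stock: 108 - 25 = 83. total_sold = 46
  Event 8 (return 2): 83 + 2 = 85
  Event 9 (sale 14): sell min(14,85)=14. stock: 85 - 14 = 71. total_sold = 60
Final: stock = 71, total_sold = 60

Answer: 60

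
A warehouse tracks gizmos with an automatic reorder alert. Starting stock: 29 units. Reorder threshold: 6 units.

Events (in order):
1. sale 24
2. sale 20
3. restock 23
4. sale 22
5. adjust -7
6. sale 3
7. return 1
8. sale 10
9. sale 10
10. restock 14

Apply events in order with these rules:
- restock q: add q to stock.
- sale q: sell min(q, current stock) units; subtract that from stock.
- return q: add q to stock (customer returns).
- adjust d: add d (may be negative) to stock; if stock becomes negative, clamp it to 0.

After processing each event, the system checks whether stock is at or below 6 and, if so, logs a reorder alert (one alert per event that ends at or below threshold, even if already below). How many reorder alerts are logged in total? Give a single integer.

Processing events:
Start: stock = 29
  Event 1 (sale 24): sell min(24,29)=24. stock: 29 - 24 = 5. total_sold = 24
  Event 2 (sale 20): sell min(20,5)=5. stock: 5 - 5 = 0. total_sold = 29
  Event 3 (restock 23): 0 + 23 = 23
  Event 4 (sale 22): sell min(22,23)=22. stock: 23 - 22 = 1. total_sold = 51
  Event 5 (adjust -7): 1 + -7 = 0 (clamped to 0)
  Event 6 (sale 3): sell min(3,0)=0. stock: 0 - 0 = 0. total_sold = 51
  Event 7 (return 1): 0 + 1 = 1
  Event 8 (sale 10): sell min(10,1)=1. stock: 1 - 1 = 0. total_sold = 52
  Event 9 (sale 10): sell min(10,0)=0. stock: 0 - 0 = 0. total_sold = 52
  Event 10 (restock 14): 0 + 14 = 14
Final: stock = 14, total_sold = 52

Checking against threshold 6:
  After event 1: stock=5 <= 6 -> ALERT
  After event 2: stock=0 <= 6 -> ALERT
  After event 3: stock=23 > 6
  After event 4: stock=1 <= 6 -> ALERT
  After event 5: stock=0 <= 6 -> ALERT
  After event 6: stock=0 <= 6 -> ALERT
  After event 7: stock=1 <= 6 -> ALERT
  After event 8: stock=0 <= 6 -> ALERT
  After event 9: stock=0 <= 6 -> ALERT
  After event 10: stock=14 > 6
Alert events: [1, 2, 4, 5, 6, 7, 8, 9]. Count = 8

Answer: 8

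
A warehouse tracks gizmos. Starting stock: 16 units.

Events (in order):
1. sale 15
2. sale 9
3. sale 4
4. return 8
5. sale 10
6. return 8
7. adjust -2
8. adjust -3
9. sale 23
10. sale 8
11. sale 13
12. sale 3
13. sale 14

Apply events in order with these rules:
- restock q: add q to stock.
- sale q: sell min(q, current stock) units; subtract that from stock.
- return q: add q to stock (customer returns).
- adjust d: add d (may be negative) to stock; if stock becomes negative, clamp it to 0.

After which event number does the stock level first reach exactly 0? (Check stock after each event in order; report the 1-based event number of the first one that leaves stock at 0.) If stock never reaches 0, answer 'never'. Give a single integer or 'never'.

Answer: 2

Derivation:
Processing events:
Start: stock = 16
  Event 1 (sale 15): sell min(15,16)=15. stock: 16 - 15 = 1. total_sold = 15
  Event 2 (sale 9): sell min(9,1)=1. stock: 1 - 1 = 0. total_sold = 16
  Event 3 (sale 4): sell min(4,0)=0. stock: 0 - 0 = 0. total_sold = 16
  Event 4 (return 8): 0 + 8 = 8
  Event 5 (sale 10): sell min(10,8)=8. stock: 8 - 8 = 0. total_sold = 24
  Event 6 (return 8): 0 + 8 = 8
  Event 7 (adjust -2): 8 + -2 = 6
  Event 8 (adjust -3): 6 + -3 = 3
  Event 9 (sale 23): sell min(23,3)=3. stock: 3 - 3 = 0. total_sold = 27
  Event 10 (sale 8): sell min(8,0)=0. stock: 0 - 0 = 0. total_sold = 27
  Event 11 (sale 13): sell min(13,0)=0. stock: 0 - 0 = 0. total_sold = 27
  Event 12 (sale 3): sell min(3,0)=0. stock: 0 - 0 = 0. total_sold = 27
  Event 13 (sale 14): sell min(14,0)=0. stock: 0 - 0 = 0. total_sold = 27
Final: stock = 0, total_sold = 27

First zero at event 2.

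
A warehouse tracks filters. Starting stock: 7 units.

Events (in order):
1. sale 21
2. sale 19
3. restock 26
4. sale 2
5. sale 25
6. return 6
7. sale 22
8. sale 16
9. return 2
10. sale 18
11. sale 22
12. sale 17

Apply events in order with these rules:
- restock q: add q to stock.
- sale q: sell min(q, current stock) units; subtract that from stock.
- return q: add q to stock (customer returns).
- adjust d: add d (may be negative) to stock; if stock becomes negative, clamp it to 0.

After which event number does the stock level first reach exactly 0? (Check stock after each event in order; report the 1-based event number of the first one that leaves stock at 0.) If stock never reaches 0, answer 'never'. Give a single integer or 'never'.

Answer: 1

Derivation:
Processing events:
Start: stock = 7
  Event 1 (sale 21): sell min(21,7)=7. stock: 7 - 7 = 0. total_sold = 7
  Event 2 (sale 19): sell min(19,0)=0. stock: 0 - 0 = 0. total_sold = 7
  Event 3 (restock 26): 0 + 26 = 26
  Event 4 (sale 2): sell min(2,26)=2. stock: 26 - 2 = 24. total_sold = 9
  Event 5 (sale 25): sell min(25,24)=24. stock: 24 - 24 = 0. total_sold = 33
  Event 6 (return 6): 0 + 6 = 6
  Event 7 (sale 22): sell min(22,6)=6. stock: 6 - 6 = 0. total_sold = 39
  Event 8 (sale 16): sell min(16,0)=0. stock: 0 - 0 = 0. total_sold = 39
  Event 9 (return 2): 0 + 2 = 2
  Event 10 (sale 18): sell min(18,2)=2. stock: 2 - 2 = 0. total_sold = 41
  Event 11 (sale 22): sell min(22,0)=0. stock: 0 - 0 = 0. total_sold = 41
  Event 12 (sale 17): sell min(17,0)=0. stock: 0 - 0 = 0. total_sold = 41
Final: stock = 0, total_sold = 41

First zero at event 1.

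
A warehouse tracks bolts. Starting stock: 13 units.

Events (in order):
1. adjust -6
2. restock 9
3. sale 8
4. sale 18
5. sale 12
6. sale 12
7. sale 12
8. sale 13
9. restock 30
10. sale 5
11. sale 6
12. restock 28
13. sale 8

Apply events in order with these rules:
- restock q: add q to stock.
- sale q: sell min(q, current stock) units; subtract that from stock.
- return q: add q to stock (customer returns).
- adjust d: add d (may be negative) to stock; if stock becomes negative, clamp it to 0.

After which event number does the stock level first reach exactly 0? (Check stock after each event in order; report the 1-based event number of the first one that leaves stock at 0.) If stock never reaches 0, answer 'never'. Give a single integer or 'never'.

Processing events:
Start: stock = 13
  Event 1 (adjust -6): 13 + -6 = 7
  Event 2 (restock 9): 7 + 9 = 16
  Event 3 (sale 8): sell min(8,16)=8. stock: 16 - 8 = 8. total_sold = 8
  Event 4 (sale 18): sell min(18,8)=8. stock: 8 - 8 = 0. total_sold = 16
  Event 5 (sale 12): sell min(12,0)=0. stock: 0 - 0 = 0. total_sold = 16
  Event 6 (sale 12): sell min(12,0)=0. stock: 0 - 0 = 0. total_sold = 16
  Event 7 (sale 12): sell min(12,0)=0. stock: 0 - 0 = 0. total_sold = 16
  Event 8 (sale 13): sell min(13,0)=0. stock: 0 - 0 = 0. total_sold = 16
  Event 9 (restock 30): 0 + 30 = 30
  Event 10 (sale 5): sell min(5,30)=5. stock: 30 - 5 = 25. total_sold = 21
  Event 11 (sale 6): sell min(6,25)=6. stock: 25 - 6 = 19. total_sold = 27
  Event 12 (restock 28): 19 + 28 = 47
  Event 13 (sale 8): sell min(8,47)=8. stock: 47 - 8 = 39. total_sold = 35
Final: stock = 39, total_sold = 35

First zero at event 4.

Answer: 4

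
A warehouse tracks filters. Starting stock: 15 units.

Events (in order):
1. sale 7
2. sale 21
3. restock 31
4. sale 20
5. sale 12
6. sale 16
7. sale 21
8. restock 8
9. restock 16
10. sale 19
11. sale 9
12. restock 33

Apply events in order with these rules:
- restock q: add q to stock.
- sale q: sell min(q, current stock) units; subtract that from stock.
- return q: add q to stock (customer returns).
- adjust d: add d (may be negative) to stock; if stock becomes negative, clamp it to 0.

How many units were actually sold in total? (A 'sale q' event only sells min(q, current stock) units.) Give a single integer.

Processing events:
Start: stock = 15
  Event 1 (sale 7): sell min(7,15)=7. stock: 15 - 7 = 8. total_sold = 7
  Event 2 (sale 21): sell min(21,8)=8. stock: 8 - 8 = 0. total_sold = 15
  Event 3 (restock 31): 0 + 31 = 31
  Event 4 (sale 20): sell min(20,31)=20. stock: 31 - 20 = 11. total_sold = 35
  Event 5 (sale 12): sell min(12,11)=11. stock: 11 - 11 = 0. total_sold = 46
  Event 6 (sale 16): sell min(16,0)=0. stock: 0 - 0 = 0. total_sold = 46
  Event 7 (sale 21): sell min(21,0)=0. stock: 0 - 0 = 0. total_sold = 46
  Event 8 (restock 8): 0 + 8 = 8
  Event 9 (restock 16): 8 + 16 = 24
  Event 10 (sale 19): sell min(19,24)=19. stock: 24 - 19 = 5. total_sold = 65
  Event 11 (sale 9): sell min(9,5)=5. stock: 5 - 5 = 0. total_sold = 70
  Event 12 (restock 33): 0 + 33 = 33
Final: stock = 33, total_sold = 70

Answer: 70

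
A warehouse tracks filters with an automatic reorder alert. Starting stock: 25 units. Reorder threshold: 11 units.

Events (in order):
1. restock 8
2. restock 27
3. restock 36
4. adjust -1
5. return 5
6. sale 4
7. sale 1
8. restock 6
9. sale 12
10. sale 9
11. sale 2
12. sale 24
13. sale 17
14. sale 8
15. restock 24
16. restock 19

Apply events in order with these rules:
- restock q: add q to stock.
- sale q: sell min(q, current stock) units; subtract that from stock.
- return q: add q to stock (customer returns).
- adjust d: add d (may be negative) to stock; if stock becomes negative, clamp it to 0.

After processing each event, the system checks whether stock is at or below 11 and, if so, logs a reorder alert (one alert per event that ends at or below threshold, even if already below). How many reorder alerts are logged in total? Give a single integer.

Processing events:
Start: stock = 25
  Event 1 (restock 8): 25 + 8 = 33
  Event 2 (restock 27): 33 + 27 = 60
  Event 3 (restock 36): 60 + 36 = 96
  Event 4 (adjust -1): 96 + -1 = 95
  Event 5 (return 5): 95 + 5 = 100
  Event 6 (sale 4): sell min(4,100)=4. stock: 100 - 4 = 96. total_sold = 4
  Event 7 (sale 1): sell min(1,96)=1. stock: 96 - 1 = 95. total_sold = 5
  Event 8 (restock 6): 95 + 6 = 101
  Event 9 (sale 12): sell min(12,101)=12. stock: 101 - 12 = 89. total_sold = 17
  Event 10 (sale 9): sell min(9,89)=9. stock: 89 - 9 = 80. total_sold = 26
  Event 11 (sale 2): sell min(2,80)=2. stock: 80 - 2 = 78. total_sold = 28
  Event 12 (sale 24): sell min(24,78)=24. stock: 78 - 24 = 54. total_sold = 52
  Event 13 (sale 17): sell min(17,54)=17. stock: 54 - 17 = 37. total_sold = 69
  Event 14 (sale 8): sell min(8,37)=8. stock: 37 - 8 = 29. total_sold = 77
  Event 15 (restock 24): 29 + 24 = 53
  Event 16 (restock 19): 53 + 19 = 72
Final: stock = 72, total_sold = 77

Checking against threshold 11:
  After event 1: stock=33 > 11
  After event 2: stock=60 > 11
  After event 3: stock=96 > 11
  After event 4: stock=95 > 11
  After event 5: stock=100 > 11
  After event 6: stock=96 > 11
  After event 7: stock=95 > 11
  After event 8: stock=101 > 11
  After event 9: stock=89 > 11
  After event 10: stock=80 > 11
  After event 11: stock=78 > 11
  After event 12: stock=54 > 11
  After event 13: stock=37 > 11
  After event 14: stock=29 > 11
  After event 15: stock=53 > 11
  After event 16: stock=72 > 11
Alert events: []. Count = 0

Answer: 0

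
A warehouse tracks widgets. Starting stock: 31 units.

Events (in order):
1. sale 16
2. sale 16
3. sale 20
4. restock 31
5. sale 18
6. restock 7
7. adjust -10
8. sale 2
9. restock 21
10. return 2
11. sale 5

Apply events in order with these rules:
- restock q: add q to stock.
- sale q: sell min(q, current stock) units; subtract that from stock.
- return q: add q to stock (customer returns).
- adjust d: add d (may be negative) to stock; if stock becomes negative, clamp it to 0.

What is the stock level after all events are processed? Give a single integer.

Answer: 26

Derivation:
Processing events:
Start: stock = 31
  Event 1 (sale 16): sell min(16,31)=16. stock: 31 - 16 = 15. total_sold = 16
  Event 2 (sale 16): sell min(16,15)=15. stock: 15 - 15 = 0. total_sold = 31
  Event 3 (sale 20): sell min(20,0)=0. stock: 0 - 0 = 0. total_sold = 31
  Event 4 (restock 31): 0 + 31 = 31
  Event 5 (sale 18): sell min(18,31)=18. stock: 31 - 18 = 13. total_sold = 49
  Event 6 (restock 7): 13 + 7 = 20
  Event 7 (adjust -10): 20 + -10 = 10
  Event 8 (sale 2): sell min(2,10)=2. stock: 10 - 2 = 8. total_sold = 51
  Event 9 (restock 21): 8 + 21 = 29
  Event 10 (return 2): 29 + 2 = 31
  Event 11 (sale 5): sell min(5,31)=5. stock: 31 - 5 = 26. total_sold = 56
Final: stock = 26, total_sold = 56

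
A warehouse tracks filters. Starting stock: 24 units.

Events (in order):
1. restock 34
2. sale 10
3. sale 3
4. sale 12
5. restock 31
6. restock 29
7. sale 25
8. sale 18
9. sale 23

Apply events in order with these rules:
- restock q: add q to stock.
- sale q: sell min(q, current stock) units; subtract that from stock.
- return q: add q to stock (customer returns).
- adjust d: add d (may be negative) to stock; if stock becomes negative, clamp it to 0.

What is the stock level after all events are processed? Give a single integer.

Answer: 27

Derivation:
Processing events:
Start: stock = 24
  Event 1 (restock 34): 24 + 34 = 58
  Event 2 (sale 10): sell min(10,58)=10. stock: 58 - 10 = 48. total_sold = 10
  Event 3 (sale 3): sell min(3,48)=3. stock: 48 - 3 = 45. total_sold = 13
  Event 4 (sale 12): sell min(12,45)=12. stock: 45 - 12 = 33. total_sold = 25
  Event 5 (restock 31): 33 + 31 = 64
  Event 6 (restock 29): 64 + 29 = 93
  Event 7 (sale 25): sell min(25,93)=25. stock: 93 - 25 = 68. total_sold = 50
  Event 8 (sale 18): sell min(18,68)=18. stock: 68 - 18 = 50. total_sold = 68
  Event 9 (sale 23): sell min(23,50)=23. stock: 50 - 23 = 27. total_sold = 91
Final: stock = 27, total_sold = 91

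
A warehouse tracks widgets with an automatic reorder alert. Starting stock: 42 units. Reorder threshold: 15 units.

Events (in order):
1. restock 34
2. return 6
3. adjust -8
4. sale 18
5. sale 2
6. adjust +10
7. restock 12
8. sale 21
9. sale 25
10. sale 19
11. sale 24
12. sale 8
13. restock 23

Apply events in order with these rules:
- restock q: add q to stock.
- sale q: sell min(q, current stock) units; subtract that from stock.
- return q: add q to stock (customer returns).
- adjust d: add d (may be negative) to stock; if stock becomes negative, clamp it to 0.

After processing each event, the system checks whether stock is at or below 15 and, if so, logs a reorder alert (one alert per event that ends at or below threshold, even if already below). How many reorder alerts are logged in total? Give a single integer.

Processing events:
Start: stock = 42
  Event 1 (restock 34): 42 + 34 = 76
  Event 2 (return 6): 76 + 6 = 82
  Event 3 (adjust -8): 82 + -8 = 74
  Event 4 (sale 18): sell min(18,74)=18. stock: 74 - 18 = 56. total_sold = 18
  Event 5 (sale 2): sell min(2,56)=2. stock: 56 - 2 = 54. total_sold = 20
  Event 6 (adjust +10): 54 + 10 = 64
  Event 7 (restock 12): 64 + 12 = 76
  Event 8 (sale 21): sell min(21,76)=21. stock: 76 - 21 = 55. total_sold = 41
  Event 9 (sale 25): sell min(25,55)=25. stock: 55 - 25 = 30. total_sold = 66
  Event 10 (sale 19): sell min(19,30)=19. stock: 30 - 19 = 11. total_sold = 85
  Event 11 (sale 24): sell min(24,11)=11. stock: 11 - 11 = 0. total_sold = 96
  Event 12 (sale 8): sell min(8,0)=0. stock: 0 - 0 = 0. total_sold = 96
  Event 13 (restock 23): 0 + 23 = 23
Final: stock = 23, total_sold = 96

Checking against threshold 15:
  After event 1: stock=76 > 15
  After event 2: stock=82 > 15
  After event 3: stock=74 > 15
  After event 4: stock=56 > 15
  After event 5: stock=54 > 15
  After event 6: stock=64 > 15
  After event 7: stock=76 > 15
  After event 8: stock=55 > 15
  After event 9: stock=30 > 15
  After event 10: stock=11 <= 15 -> ALERT
  After event 11: stock=0 <= 15 -> ALERT
  After event 12: stock=0 <= 15 -> ALERT
  After event 13: stock=23 > 15
Alert events: [10, 11, 12]. Count = 3

Answer: 3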